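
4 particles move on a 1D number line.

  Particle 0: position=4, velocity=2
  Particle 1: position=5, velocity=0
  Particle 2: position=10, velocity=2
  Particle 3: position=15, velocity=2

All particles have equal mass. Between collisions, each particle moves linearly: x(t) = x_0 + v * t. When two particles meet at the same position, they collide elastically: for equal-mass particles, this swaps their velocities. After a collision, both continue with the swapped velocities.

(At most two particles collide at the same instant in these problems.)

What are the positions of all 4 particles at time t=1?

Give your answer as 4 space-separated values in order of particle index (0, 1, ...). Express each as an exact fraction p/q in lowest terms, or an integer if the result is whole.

Answer: 5 6 12 17

Derivation:
Collision at t=1/2: particles 0 and 1 swap velocities; positions: p0=5 p1=5 p2=11 p3=16; velocities now: v0=0 v1=2 v2=2 v3=2
Advance to t=1 (no further collisions before then); velocities: v0=0 v1=2 v2=2 v3=2; positions = 5 6 12 17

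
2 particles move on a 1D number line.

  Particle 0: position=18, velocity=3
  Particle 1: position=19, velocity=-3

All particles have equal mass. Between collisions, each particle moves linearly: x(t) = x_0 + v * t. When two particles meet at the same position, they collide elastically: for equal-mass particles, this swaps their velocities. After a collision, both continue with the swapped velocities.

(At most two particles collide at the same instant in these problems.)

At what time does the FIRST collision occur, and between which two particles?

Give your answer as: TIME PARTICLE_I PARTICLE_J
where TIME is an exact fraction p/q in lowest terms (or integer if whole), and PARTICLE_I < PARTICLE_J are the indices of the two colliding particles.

Pair (0,1): pos 18,19 vel 3,-3 -> gap=1, closing at 6/unit, collide at t=1/6
Earliest collision: t=1/6 between 0 and 1

Answer: 1/6 0 1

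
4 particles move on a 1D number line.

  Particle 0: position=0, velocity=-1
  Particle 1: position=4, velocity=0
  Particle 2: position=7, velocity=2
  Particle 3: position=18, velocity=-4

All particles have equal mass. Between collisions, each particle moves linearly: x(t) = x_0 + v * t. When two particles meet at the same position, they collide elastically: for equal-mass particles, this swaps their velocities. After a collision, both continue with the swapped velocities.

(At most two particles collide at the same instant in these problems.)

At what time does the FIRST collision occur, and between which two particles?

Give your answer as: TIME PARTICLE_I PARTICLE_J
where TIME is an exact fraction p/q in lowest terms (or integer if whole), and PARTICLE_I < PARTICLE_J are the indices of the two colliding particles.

Answer: 11/6 2 3

Derivation:
Pair (0,1): pos 0,4 vel -1,0 -> not approaching (rel speed -1 <= 0)
Pair (1,2): pos 4,7 vel 0,2 -> not approaching (rel speed -2 <= 0)
Pair (2,3): pos 7,18 vel 2,-4 -> gap=11, closing at 6/unit, collide at t=11/6
Earliest collision: t=11/6 between 2 and 3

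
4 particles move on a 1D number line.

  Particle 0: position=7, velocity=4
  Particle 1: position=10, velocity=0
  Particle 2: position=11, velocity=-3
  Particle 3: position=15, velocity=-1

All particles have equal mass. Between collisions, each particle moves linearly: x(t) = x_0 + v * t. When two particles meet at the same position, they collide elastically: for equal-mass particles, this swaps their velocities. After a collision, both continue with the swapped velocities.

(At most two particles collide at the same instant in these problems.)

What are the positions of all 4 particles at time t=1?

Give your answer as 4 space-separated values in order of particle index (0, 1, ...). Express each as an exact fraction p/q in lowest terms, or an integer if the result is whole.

Answer: 8 10 11 14

Derivation:
Collision at t=1/3: particles 1 and 2 swap velocities; positions: p0=25/3 p1=10 p2=10 p3=44/3; velocities now: v0=4 v1=-3 v2=0 v3=-1
Collision at t=4/7: particles 0 and 1 swap velocities; positions: p0=65/7 p1=65/7 p2=10 p3=101/7; velocities now: v0=-3 v1=4 v2=0 v3=-1
Collision at t=3/4: particles 1 and 2 swap velocities; positions: p0=35/4 p1=10 p2=10 p3=57/4; velocities now: v0=-3 v1=0 v2=4 v3=-1
Advance to t=1 (no further collisions before then); velocities: v0=-3 v1=0 v2=4 v3=-1; positions = 8 10 11 14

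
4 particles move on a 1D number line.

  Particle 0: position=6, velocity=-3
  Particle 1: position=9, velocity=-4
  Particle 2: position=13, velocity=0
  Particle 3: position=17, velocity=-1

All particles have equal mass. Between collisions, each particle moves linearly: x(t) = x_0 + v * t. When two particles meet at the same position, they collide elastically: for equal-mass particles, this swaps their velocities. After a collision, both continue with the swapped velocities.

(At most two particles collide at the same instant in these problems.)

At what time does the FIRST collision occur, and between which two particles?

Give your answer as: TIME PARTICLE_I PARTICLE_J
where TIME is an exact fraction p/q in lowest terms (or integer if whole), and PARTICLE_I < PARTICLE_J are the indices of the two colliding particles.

Answer: 3 0 1

Derivation:
Pair (0,1): pos 6,9 vel -3,-4 -> gap=3, closing at 1/unit, collide at t=3
Pair (1,2): pos 9,13 vel -4,0 -> not approaching (rel speed -4 <= 0)
Pair (2,3): pos 13,17 vel 0,-1 -> gap=4, closing at 1/unit, collide at t=4
Earliest collision: t=3 between 0 and 1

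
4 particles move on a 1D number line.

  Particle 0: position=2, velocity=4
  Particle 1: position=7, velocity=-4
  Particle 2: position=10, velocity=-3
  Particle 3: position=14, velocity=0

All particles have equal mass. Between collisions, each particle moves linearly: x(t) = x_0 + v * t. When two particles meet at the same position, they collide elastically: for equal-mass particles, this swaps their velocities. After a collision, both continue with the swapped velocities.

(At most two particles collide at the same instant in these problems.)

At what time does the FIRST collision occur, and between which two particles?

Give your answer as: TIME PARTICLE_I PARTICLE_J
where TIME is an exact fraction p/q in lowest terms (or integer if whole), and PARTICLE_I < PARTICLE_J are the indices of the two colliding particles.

Answer: 5/8 0 1

Derivation:
Pair (0,1): pos 2,7 vel 4,-4 -> gap=5, closing at 8/unit, collide at t=5/8
Pair (1,2): pos 7,10 vel -4,-3 -> not approaching (rel speed -1 <= 0)
Pair (2,3): pos 10,14 vel -3,0 -> not approaching (rel speed -3 <= 0)
Earliest collision: t=5/8 between 0 and 1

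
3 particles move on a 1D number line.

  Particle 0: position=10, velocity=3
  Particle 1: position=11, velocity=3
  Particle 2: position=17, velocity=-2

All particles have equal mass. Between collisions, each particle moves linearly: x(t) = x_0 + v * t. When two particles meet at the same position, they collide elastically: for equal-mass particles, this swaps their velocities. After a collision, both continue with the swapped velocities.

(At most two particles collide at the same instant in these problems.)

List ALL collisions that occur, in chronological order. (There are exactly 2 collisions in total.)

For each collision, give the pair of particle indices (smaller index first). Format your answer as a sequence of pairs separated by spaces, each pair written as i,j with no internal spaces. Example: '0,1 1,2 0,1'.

Collision at t=6/5: particles 1 and 2 swap velocities; positions: p0=68/5 p1=73/5 p2=73/5; velocities now: v0=3 v1=-2 v2=3
Collision at t=7/5: particles 0 and 1 swap velocities; positions: p0=71/5 p1=71/5 p2=76/5; velocities now: v0=-2 v1=3 v2=3

Answer: 1,2 0,1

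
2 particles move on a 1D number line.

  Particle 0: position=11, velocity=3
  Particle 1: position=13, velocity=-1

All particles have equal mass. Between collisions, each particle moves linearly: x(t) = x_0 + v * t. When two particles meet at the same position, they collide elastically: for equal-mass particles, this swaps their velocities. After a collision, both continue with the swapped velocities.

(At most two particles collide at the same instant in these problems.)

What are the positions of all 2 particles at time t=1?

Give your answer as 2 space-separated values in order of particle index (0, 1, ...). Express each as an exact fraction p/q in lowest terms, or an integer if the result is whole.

Answer: 12 14

Derivation:
Collision at t=1/2: particles 0 and 1 swap velocities; positions: p0=25/2 p1=25/2; velocities now: v0=-1 v1=3
Advance to t=1 (no further collisions before then); velocities: v0=-1 v1=3; positions = 12 14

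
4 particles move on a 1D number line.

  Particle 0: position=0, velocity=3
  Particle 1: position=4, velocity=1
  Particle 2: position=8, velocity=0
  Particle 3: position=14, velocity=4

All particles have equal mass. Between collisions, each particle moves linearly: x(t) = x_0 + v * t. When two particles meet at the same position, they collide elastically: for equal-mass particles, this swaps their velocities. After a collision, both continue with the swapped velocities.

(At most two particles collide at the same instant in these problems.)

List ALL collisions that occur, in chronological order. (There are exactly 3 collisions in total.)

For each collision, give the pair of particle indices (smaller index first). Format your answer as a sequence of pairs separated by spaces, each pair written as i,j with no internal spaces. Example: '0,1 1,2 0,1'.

Answer: 0,1 1,2 0,1

Derivation:
Collision at t=2: particles 0 and 1 swap velocities; positions: p0=6 p1=6 p2=8 p3=22; velocities now: v0=1 v1=3 v2=0 v3=4
Collision at t=8/3: particles 1 and 2 swap velocities; positions: p0=20/3 p1=8 p2=8 p3=74/3; velocities now: v0=1 v1=0 v2=3 v3=4
Collision at t=4: particles 0 and 1 swap velocities; positions: p0=8 p1=8 p2=12 p3=30; velocities now: v0=0 v1=1 v2=3 v3=4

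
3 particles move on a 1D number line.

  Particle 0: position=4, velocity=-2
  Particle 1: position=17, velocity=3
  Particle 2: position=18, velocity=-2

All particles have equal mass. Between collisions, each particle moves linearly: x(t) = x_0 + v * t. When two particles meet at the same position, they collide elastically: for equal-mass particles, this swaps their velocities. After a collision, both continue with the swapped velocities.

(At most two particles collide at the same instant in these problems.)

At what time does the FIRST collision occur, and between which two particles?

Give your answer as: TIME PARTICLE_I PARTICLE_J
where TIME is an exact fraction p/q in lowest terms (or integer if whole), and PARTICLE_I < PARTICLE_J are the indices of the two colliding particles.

Answer: 1/5 1 2

Derivation:
Pair (0,1): pos 4,17 vel -2,3 -> not approaching (rel speed -5 <= 0)
Pair (1,2): pos 17,18 vel 3,-2 -> gap=1, closing at 5/unit, collide at t=1/5
Earliest collision: t=1/5 between 1 and 2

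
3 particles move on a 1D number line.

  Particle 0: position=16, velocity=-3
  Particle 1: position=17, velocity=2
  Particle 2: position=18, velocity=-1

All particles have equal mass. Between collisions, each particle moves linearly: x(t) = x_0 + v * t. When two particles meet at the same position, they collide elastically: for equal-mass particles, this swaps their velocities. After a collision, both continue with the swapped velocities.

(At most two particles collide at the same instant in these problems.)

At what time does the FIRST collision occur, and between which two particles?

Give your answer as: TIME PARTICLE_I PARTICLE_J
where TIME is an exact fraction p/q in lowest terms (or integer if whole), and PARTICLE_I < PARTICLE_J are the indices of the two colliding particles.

Answer: 1/3 1 2

Derivation:
Pair (0,1): pos 16,17 vel -3,2 -> not approaching (rel speed -5 <= 0)
Pair (1,2): pos 17,18 vel 2,-1 -> gap=1, closing at 3/unit, collide at t=1/3
Earliest collision: t=1/3 between 1 and 2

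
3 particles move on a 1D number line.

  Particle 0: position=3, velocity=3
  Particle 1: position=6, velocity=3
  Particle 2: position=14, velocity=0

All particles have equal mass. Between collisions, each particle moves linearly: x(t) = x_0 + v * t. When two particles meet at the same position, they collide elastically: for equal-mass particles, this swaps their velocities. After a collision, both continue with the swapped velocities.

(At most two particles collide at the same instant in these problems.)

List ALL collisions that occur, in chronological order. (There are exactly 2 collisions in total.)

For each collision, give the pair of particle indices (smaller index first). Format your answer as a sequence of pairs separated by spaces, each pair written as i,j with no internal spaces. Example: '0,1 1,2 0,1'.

Collision at t=8/3: particles 1 and 2 swap velocities; positions: p0=11 p1=14 p2=14; velocities now: v0=3 v1=0 v2=3
Collision at t=11/3: particles 0 and 1 swap velocities; positions: p0=14 p1=14 p2=17; velocities now: v0=0 v1=3 v2=3

Answer: 1,2 0,1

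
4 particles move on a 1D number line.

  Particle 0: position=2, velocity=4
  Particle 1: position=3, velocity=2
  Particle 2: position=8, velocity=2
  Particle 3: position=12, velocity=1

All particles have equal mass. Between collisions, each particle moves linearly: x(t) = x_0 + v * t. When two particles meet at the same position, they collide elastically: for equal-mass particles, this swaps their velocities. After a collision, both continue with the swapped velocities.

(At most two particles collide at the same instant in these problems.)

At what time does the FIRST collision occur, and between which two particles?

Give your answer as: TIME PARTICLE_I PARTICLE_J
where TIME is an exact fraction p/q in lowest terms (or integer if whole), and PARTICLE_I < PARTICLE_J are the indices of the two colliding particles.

Pair (0,1): pos 2,3 vel 4,2 -> gap=1, closing at 2/unit, collide at t=1/2
Pair (1,2): pos 3,8 vel 2,2 -> not approaching (rel speed 0 <= 0)
Pair (2,3): pos 8,12 vel 2,1 -> gap=4, closing at 1/unit, collide at t=4
Earliest collision: t=1/2 between 0 and 1

Answer: 1/2 0 1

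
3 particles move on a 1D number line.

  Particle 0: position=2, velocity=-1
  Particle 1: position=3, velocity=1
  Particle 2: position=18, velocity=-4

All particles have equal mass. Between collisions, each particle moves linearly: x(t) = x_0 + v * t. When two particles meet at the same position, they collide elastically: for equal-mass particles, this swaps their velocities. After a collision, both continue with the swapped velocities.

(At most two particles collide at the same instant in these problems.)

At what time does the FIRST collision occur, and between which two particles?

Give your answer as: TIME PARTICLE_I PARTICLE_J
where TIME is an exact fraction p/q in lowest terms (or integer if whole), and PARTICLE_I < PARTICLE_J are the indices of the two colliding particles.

Pair (0,1): pos 2,3 vel -1,1 -> not approaching (rel speed -2 <= 0)
Pair (1,2): pos 3,18 vel 1,-4 -> gap=15, closing at 5/unit, collide at t=3
Earliest collision: t=3 between 1 and 2

Answer: 3 1 2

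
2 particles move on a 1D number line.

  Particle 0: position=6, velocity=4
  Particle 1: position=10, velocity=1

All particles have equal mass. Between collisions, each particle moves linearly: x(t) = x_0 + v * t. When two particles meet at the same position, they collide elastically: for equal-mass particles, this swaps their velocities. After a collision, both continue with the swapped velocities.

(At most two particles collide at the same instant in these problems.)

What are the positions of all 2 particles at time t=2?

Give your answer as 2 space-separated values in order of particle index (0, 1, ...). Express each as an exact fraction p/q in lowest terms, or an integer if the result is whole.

Collision at t=4/3: particles 0 and 1 swap velocities; positions: p0=34/3 p1=34/3; velocities now: v0=1 v1=4
Advance to t=2 (no further collisions before then); velocities: v0=1 v1=4; positions = 12 14

Answer: 12 14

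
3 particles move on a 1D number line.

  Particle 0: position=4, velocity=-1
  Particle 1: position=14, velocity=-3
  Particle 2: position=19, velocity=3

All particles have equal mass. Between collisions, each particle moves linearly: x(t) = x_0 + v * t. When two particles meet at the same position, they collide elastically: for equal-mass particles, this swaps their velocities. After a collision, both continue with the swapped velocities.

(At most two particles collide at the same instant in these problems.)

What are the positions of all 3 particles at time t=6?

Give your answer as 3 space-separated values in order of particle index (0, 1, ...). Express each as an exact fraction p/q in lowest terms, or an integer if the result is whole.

Collision at t=5: particles 0 and 1 swap velocities; positions: p0=-1 p1=-1 p2=34; velocities now: v0=-3 v1=-1 v2=3
Advance to t=6 (no further collisions before then); velocities: v0=-3 v1=-1 v2=3; positions = -4 -2 37

Answer: -4 -2 37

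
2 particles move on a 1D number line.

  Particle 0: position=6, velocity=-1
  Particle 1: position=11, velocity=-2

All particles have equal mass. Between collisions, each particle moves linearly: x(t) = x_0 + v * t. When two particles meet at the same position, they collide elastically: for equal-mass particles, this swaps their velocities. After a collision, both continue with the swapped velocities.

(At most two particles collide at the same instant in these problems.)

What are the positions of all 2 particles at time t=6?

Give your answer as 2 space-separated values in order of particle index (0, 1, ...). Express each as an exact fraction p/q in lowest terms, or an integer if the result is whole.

Collision at t=5: particles 0 and 1 swap velocities; positions: p0=1 p1=1; velocities now: v0=-2 v1=-1
Advance to t=6 (no further collisions before then); velocities: v0=-2 v1=-1; positions = -1 0

Answer: -1 0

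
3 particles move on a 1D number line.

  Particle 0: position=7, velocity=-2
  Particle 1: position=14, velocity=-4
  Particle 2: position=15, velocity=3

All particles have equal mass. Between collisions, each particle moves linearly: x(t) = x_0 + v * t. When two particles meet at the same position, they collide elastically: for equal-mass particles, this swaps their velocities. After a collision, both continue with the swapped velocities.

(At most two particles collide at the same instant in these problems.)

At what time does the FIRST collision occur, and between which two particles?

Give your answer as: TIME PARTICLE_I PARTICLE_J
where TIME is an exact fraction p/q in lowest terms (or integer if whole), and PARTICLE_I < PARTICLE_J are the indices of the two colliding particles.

Answer: 7/2 0 1

Derivation:
Pair (0,1): pos 7,14 vel -2,-4 -> gap=7, closing at 2/unit, collide at t=7/2
Pair (1,2): pos 14,15 vel -4,3 -> not approaching (rel speed -7 <= 0)
Earliest collision: t=7/2 between 0 and 1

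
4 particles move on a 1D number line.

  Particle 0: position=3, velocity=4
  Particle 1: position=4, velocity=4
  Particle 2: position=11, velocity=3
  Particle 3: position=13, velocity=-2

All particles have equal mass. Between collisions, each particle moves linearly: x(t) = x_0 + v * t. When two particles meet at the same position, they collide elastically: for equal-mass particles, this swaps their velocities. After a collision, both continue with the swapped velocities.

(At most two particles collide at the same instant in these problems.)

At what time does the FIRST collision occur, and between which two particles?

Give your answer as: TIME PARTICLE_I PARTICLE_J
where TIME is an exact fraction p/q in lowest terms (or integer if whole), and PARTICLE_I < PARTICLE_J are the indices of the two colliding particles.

Answer: 2/5 2 3

Derivation:
Pair (0,1): pos 3,4 vel 4,4 -> not approaching (rel speed 0 <= 0)
Pair (1,2): pos 4,11 vel 4,3 -> gap=7, closing at 1/unit, collide at t=7
Pair (2,3): pos 11,13 vel 3,-2 -> gap=2, closing at 5/unit, collide at t=2/5
Earliest collision: t=2/5 between 2 and 3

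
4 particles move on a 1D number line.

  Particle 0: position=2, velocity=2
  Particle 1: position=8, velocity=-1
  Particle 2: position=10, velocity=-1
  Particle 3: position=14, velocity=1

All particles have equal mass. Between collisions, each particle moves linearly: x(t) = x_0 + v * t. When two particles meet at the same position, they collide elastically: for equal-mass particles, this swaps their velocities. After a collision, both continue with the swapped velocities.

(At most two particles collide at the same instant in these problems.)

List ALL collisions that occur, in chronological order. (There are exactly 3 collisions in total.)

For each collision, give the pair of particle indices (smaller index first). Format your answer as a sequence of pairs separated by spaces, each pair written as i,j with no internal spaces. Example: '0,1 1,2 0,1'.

Answer: 0,1 1,2 2,3

Derivation:
Collision at t=2: particles 0 and 1 swap velocities; positions: p0=6 p1=6 p2=8 p3=16; velocities now: v0=-1 v1=2 v2=-1 v3=1
Collision at t=8/3: particles 1 and 2 swap velocities; positions: p0=16/3 p1=22/3 p2=22/3 p3=50/3; velocities now: v0=-1 v1=-1 v2=2 v3=1
Collision at t=12: particles 2 and 3 swap velocities; positions: p0=-4 p1=-2 p2=26 p3=26; velocities now: v0=-1 v1=-1 v2=1 v3=2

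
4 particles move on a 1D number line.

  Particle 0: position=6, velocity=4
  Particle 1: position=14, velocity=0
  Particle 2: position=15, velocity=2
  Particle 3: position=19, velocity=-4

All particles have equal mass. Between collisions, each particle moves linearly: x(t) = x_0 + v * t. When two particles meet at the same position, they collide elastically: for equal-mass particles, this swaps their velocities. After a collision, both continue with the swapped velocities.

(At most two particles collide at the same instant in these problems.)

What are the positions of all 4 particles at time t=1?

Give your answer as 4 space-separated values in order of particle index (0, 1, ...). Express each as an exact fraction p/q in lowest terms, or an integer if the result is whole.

Collision at t=2/3: particles 2 and 3 swap velocities; positions: p0=26/3 p1=14 p2=49/3 p3=49/3; velocities now: v0=4 v1=0 v2=-4 v3=2
Advance to t=1 (no further collisions before then); velocities: v0=4 v1=0 v2=-4 v3=2; positions = 10 14 15 17

Answer: 10 14 15 17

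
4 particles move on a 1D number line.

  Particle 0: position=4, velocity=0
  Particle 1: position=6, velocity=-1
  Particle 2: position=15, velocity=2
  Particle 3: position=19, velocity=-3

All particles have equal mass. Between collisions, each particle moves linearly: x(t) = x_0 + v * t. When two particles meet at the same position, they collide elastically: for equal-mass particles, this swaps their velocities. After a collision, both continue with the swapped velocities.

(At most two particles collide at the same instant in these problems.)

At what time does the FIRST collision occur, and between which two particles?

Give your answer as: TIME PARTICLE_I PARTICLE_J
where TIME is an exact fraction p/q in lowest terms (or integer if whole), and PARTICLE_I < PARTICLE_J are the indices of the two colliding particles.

Answer: 4/5 2 3

Derivation:
Pair (0,1): pos 4,6 vel 0,-1 -> gap=2, closing at 1/unit, collide at t=2
Pair (1,2): pos 6,15 vel -1,2 -> not approaching (rel speed -3 <= 0)
Pair (2,3): pos 15,19 vel 2,-3 -> gap=4, closing at 5/unit, collide at t=4/5
Earliest collision: t=4/5 between 2 and 3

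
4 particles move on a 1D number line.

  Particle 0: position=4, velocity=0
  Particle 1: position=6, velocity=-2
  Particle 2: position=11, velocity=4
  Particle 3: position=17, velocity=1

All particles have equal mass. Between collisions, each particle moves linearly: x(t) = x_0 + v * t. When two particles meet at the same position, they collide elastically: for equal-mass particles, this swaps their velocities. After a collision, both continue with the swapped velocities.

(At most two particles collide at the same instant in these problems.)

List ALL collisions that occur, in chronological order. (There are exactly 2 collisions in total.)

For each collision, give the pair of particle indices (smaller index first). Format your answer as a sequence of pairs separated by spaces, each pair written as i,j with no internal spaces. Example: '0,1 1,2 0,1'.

Answer: 0,1 2,3

Derivation:
Collision at t=1: particles 0 and 1 swap velocities; positions: p0=4 p1=4 p2=15 p3=18; velocities now: v0=-2 v1=0 v2=4 v3=1
Collision at t=2: particles 2 and 3 swap velocities; positions: p0=2 p1=4 p2=19 p3=19; velocities now: v0=-2 v1=0 v2=1 v3=4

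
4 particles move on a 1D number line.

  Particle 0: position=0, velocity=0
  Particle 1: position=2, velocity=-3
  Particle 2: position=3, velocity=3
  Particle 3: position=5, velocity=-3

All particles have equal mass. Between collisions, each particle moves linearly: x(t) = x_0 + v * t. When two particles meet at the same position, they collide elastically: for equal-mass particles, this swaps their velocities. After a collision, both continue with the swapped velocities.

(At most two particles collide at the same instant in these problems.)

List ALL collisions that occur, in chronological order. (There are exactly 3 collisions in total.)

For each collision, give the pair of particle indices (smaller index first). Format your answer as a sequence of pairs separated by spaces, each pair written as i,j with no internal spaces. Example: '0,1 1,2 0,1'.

Answer: 2,3 0,1 1,2

Derivation:
Collision at t=1/3: particles 2 and 3 swap velocities; positions: p0=0 p1=1 p2=4 p3=4; velocities now: v0=0 v1=-3 v2=-3 v3=3
Collision at t=2/3: particles 0 and 1 swap velocities; positions: p0=0 p1=0 p2=3 p3=5; velocities now: v0=-3 v1=0 v2=-3 v3=3
Collision at t=5/3: particles 1 and 2 swap velocities; positions: p0=-3 p1=0 p2=0 p3=8; velocities now: v0=-3 v1=-3 v2=0 v3=3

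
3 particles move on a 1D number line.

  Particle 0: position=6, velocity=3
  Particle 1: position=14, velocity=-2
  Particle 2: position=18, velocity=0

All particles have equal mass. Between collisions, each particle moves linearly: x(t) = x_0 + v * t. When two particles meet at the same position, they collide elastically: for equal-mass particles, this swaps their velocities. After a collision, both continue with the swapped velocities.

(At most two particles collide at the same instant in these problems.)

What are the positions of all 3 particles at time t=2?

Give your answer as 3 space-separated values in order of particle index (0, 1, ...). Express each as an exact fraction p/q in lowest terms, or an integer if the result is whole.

Answer: 10 12 18

Derivation:
Collision at t=8/5: particles 0 and 1 swap velocities; positions: p0=54/5 p1=54/5 p2=18; velocities now: v0=-2 v1=3 v2=0
Advance to t=2 (no further collisions before then); velocities: v0=-2 v1=3 v2=0; positions = 10 12 18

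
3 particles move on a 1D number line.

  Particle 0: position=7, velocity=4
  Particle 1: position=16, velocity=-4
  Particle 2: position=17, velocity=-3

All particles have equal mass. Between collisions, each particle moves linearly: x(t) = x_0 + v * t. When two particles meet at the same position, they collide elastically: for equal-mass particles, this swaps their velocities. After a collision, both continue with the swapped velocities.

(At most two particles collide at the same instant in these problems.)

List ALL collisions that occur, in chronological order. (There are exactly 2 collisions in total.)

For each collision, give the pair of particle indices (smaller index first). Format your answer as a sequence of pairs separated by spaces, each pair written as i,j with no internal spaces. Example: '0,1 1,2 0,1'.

Collision at t=9/8: particles 0 and 1 swap velocities; positions: p0=23/2 p1=23/2 p2=109/8; velocities now: v0=-4 v1=4 v2=-3
Collision at t=10/7: particles 1 and 2 swap velocities; positions: p0=72/7 p1=89/7 p2=89/7; velocities now: v0=-4 v1=-3 v2=4

Answer: 0,1 1,2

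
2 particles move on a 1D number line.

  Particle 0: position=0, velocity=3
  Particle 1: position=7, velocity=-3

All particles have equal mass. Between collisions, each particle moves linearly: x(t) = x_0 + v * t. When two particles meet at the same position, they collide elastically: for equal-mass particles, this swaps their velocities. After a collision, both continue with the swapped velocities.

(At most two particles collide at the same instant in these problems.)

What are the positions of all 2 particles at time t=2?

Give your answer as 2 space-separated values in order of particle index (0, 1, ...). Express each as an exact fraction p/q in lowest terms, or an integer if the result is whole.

Answer: 1 6

Derivation:
Collision at t=7/6: particles 0 and 1 swap velocities; positions: p0=7/2 p1=7/2; velocities now: v0=-3 v1=3
Advance to t=2 (no further collisions before then); velocities: v0=-3 v1=3; positions = 1 6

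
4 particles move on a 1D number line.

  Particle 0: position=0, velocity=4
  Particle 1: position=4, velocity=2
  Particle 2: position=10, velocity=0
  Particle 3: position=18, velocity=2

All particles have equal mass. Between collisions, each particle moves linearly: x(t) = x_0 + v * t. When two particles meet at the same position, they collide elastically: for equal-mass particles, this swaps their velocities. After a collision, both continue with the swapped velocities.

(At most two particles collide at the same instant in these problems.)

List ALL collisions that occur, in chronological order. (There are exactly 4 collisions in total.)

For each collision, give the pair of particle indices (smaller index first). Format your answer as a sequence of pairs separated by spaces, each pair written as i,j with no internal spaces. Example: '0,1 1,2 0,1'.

Answer: 0,1 1,2 0,1 2,3

Derivation:
Collision at t=2: particles 0 and 1 swap velocities; positions: p0=8 p1=8 p2=10 p3=22; velocities now: v0=2 v1=4 v2=0 v3=2
Collision at t=5/2: particles 1 and 2 swap velocities; positions: p0=9 p1=10 p2=10 p3=23; velocities now: v0=2 v1=0 v2=4 v3=2
Collision at t=3: particles 0 and 1 swap velocities; positions: p0=10 p1=10 p2=12 p3=24; velocities now: v0=0 v1=2 v2=4 v3=2
Collision at t=9: particles 2 and 3 swap velocities; positions: p0=10 p1=22 p2=36 p3=36; velocities now: v0=0 v1=2 v2=2 v3=4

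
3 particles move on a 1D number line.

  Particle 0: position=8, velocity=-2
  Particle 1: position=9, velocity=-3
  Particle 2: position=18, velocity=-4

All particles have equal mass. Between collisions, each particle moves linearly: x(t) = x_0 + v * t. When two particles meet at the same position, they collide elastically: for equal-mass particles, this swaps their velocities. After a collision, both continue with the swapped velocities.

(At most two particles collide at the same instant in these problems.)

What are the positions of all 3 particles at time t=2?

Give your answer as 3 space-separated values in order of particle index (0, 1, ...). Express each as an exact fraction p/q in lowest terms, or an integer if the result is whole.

Collision at t=1: particles 0 and 1 swap velocities; positions: p0=6 p1=6 p2=14; velocities now: v0=-3 v1=-2 v2=-4
Advance to t=2 (no further collisions before then); velocities: v0=-3 v1=-2 v2=-4; positions = 3 4 10

Answer: 3 4 10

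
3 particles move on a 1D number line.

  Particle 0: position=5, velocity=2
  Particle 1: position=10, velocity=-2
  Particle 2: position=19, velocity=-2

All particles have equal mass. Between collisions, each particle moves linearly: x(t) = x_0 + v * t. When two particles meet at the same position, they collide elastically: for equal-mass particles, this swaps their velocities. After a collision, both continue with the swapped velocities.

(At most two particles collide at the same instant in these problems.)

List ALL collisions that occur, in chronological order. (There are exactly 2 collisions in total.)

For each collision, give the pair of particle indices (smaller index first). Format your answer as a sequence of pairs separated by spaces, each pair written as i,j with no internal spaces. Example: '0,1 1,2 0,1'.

Collision at t=5/4: particles 0 and 1 swap velocities; positions: p0=15/2 p1=15/2 p2=33/2; velocities now: v0=-2 v1=2 v2=-2
Collision at t=7/2: particles 1 and 2 swap velocities; positions: p0=3 p1=12 p2=12; velocities now: v0=-2 v1=-2 v2=2

Answer: 0,1 1,2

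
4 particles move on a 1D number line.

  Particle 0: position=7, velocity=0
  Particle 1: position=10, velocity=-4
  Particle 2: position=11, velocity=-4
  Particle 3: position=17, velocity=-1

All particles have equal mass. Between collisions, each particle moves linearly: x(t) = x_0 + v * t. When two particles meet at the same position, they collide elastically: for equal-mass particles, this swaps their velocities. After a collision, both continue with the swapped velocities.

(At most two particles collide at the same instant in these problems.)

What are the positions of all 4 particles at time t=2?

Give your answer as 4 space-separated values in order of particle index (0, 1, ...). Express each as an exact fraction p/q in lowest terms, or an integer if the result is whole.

Collision at t=3/4: particles 0 and 1 swap velocities; positions: p0=7 p1=7 p2=8 p3=65/4; velocities now: v0=-4 v1=0 v2=-4 v3=-1
Collision at t=1: particles 1 and 2 swap velocities; positions: p0=6 p1=7 p2=7 p3=16; velocities now: v0=-4 v1=-4 v2=0 v3=-1
Advance to t=2 (no further collisions before then); velocities: v0=-4 v1=-4 v2=0 v3=-1; positions = 2 3 7 15

Answer: 2 3 7 15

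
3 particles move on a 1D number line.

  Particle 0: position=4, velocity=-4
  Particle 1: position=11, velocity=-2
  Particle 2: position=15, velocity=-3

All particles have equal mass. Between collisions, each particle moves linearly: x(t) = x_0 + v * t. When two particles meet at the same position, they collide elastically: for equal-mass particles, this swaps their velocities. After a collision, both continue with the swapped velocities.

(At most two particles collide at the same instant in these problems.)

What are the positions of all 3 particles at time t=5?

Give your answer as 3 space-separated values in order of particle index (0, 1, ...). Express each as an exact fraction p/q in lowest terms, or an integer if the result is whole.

Answer: -16 0 1

Derivation:
Collision at t=4: particles 1 and 2 swap velocities; positions: p0=-12 p1=3 p2=3; velocities now: v0=-4 v1=-3 v2=-2
Advance to t=5 (no further collisions before then); velocities: v0=-4 v1=-3 v2=-2; positions = -16 0 1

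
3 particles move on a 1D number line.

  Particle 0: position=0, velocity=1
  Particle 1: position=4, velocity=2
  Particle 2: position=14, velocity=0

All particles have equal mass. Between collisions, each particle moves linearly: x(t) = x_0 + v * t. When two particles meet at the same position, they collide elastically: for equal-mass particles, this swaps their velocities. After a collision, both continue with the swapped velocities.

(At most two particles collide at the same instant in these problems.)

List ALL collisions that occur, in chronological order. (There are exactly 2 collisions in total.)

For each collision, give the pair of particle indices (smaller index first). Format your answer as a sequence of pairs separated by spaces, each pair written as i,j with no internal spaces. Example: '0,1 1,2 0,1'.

Answer: 1,2 0,1

Derivation:
Collision at t=5: particles 1 and 2 swap velocities; positions: p0=5 p1=14 p2=14; velocities now: v0=1 v1=0 v2=2
Collision at t=14: particles 0 and 1 swap velocities; positions: p0=14 p1=14 p2=32; velocities now: v0=0 v1=1 v2=2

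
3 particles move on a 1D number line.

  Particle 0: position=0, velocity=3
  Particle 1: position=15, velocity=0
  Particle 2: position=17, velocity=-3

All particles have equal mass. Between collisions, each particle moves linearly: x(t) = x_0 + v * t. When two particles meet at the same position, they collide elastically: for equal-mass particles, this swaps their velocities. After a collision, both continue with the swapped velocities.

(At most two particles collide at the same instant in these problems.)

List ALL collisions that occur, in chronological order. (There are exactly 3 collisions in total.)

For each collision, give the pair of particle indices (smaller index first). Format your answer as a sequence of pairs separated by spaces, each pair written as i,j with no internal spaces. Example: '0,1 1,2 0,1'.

Answer: 1,2 0,1 1,2

Derivation:
Collision at t=2/3: particles 1 and 2 swap velocities; positions: p0=2 p1=15 p2=15; velocities now: v0=3 v1=-3 v2=0
Collision at t=17/6: particles 0 and 1 swap velocities; positions: p0=17/2 p1=17/2 p2=15; velocities now: v0=-3 v1=3 v2=0
Collision at t=5: particles 1 and 2 swap velocities; positions: p0=2 p1=15 p2=15; velocities now: v0=-3 v1=0 v2=3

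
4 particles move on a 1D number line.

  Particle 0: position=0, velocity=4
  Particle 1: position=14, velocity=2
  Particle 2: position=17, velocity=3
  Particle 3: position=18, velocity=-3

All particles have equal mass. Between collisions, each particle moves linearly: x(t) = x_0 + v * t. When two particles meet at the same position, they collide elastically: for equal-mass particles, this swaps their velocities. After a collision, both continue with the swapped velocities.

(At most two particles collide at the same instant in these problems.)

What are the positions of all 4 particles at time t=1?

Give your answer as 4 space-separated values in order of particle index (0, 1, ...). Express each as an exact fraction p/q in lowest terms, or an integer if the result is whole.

Collision at t=1/6: particles 2 and 3 swap velocities; positions: p0=2/3 p1=43/3 p2=35/2 p3=35/2; velocities now: v0=4 v1=2 v2=-3 v3=3
Collision at t=4/5: particles 1 and 2 swap velocities; positions: p0=16/5 p1=78/5 p2=78/5 p3=97/5; velocities now: v0=4 v1=-3 v2=2 v3=3
Advance to t=1 (no further collisions before then); velocities: v0=4 v1=-3 v2=2 v3=3; positions = 4 15 16 20

Answer: 4 15 16 20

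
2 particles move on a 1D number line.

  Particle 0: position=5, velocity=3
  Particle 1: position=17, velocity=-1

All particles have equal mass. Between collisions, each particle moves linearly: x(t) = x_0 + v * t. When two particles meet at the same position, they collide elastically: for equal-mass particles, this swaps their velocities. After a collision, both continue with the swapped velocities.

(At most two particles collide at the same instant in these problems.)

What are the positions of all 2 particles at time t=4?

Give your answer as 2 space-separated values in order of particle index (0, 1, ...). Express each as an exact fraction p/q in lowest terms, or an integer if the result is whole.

Answer: 13 17

Derivation:
Collision at t=3: particles 0 and 1 swap velocities; positions: p0=14 p1=14; velocities now: v0=-1 v1=3
Advance to t=4 (no further collisions before then); velocities: v0=-1 v1=3; positions = 13 17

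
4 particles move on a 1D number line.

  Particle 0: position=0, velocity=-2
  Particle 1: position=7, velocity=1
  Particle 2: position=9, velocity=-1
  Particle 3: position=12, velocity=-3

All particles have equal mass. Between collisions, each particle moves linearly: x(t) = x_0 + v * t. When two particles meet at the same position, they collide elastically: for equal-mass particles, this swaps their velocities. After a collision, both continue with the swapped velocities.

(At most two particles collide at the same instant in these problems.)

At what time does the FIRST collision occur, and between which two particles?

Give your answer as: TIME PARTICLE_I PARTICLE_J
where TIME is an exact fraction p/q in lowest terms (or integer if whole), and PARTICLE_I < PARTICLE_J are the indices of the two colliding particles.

Answer: 1 1 2

Derivation:
Pair (0,1): pos 0,7 vel -2,1 -> not approaching (rel speed -3 <= 0)
Pair (1,2): pos 7,9 vel 1,-1 -> gap=2, closing at 2/unit, collide at t=1
Pair (2,3): pos 9,12 vel -1,-3 -> gap=3, closing at 2/unit, collide at t=3/2
Earliest collision: t=1 between 1 and 2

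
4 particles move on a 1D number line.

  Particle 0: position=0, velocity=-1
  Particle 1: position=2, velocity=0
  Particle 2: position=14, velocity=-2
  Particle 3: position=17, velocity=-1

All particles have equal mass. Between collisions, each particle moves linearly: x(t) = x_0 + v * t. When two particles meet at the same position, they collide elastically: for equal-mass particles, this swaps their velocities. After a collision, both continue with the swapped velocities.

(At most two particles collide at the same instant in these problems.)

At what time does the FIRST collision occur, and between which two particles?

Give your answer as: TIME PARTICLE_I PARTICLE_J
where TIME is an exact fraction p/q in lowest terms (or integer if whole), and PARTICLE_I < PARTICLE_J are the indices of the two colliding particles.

Pair (0,1): pos 0,2 vel -1,0 -> not approaching (rel speed -1 <= 0)
Pair (1,2): pos 2,14 vel 0,-2 -> gap=12, closing at 2/unit, collide at t=6
Pair (2,3): pos 14,17 vel -2,-1 -> not approaching (rel speed -1 <= 0)
Earliest collision: t=6 between 1 and 2

Answer: 6 1 2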